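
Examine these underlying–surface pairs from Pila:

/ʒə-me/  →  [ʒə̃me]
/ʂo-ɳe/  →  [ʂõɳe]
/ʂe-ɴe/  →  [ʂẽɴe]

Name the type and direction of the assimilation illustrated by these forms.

The vowel /ə/ surfaces as nasalised [ə̃] next to the following nasal /m/ — it has acquired the [+nasal] feature of its neighbour.
Likewise in the remaining data: /o/ → [õ] before /ɳ/; /e/ → [ẽ] before /ɴ/ — each time a vowel is nasalised next to a following nasal.
Because the conditioning nasal is to the right of the vowel that changes, the process is regressive (anticipatory).

regressive nasality assimilation (vowel nasalisation)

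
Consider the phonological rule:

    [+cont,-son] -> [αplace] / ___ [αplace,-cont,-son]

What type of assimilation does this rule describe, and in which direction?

regressive place assimilation

The rule copies the place features (abbreviated [place]) from the environment onto the target, so the assimilating feature is place.
The conditioning segment sits to the right of the focus bar, meaning the trigger follows the segment that changes — regressive assimilation.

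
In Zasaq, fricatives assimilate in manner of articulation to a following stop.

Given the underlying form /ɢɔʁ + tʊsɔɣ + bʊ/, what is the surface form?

[ɢɔɢtʊsɔgbʊ]

/ʁ/ is a voiced uvular fricative. The following trigger /t/ is a stop, so /ʁ/ must become a stop as well.
A voiced uvular stop is [ɢ], so the surface segment is [ɢ].
At the second juncture, /ɣ/ likewise becomes [g] adjacent to /b/.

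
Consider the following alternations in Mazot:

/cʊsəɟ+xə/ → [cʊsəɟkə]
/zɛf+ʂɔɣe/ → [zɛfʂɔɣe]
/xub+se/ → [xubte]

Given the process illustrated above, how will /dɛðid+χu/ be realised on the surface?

[dɛðidqu]

The data show progressive manner assimilation: /x/ → [k] after /ɟ/; /s/ → [t] after /b/. In each pair only manner changes, matching the preceding consonant, while place and voice stay constant.
No alternation appears in [zɛfʂɔɣe]: there the adjacent consonants already agree in manner (/ʂ/ and /f/ are both fricatives), so this form is consistent with the same rule.
/χ/ is a voiceless uvular fricative. The preceding trigger /d/ is a stop, so /χ/ must become a stop as well.
The voiceless uvular stop is [q], so /χ/ → [q].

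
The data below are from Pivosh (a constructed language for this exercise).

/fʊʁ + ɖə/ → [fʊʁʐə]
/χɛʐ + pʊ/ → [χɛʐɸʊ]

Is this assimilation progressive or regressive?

progressive

The segment that alternates is /ɖ/, which surfaces as [ʐ] when adjacent to /ʁ/.
The change stop → fricative matches the manner of the preceding /ʁ/, identifying this as manner assimilation.
Checking the remaining alternation: /p/ → [ɸ] after /ʐ/ (stop → fricative, matching a fricative) — only manner changes, and always toward the preceding segment.
Since the segment that changes follows the conditioning segment, the assimilation is progressive.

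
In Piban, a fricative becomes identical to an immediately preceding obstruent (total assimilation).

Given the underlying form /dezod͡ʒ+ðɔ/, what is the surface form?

/ð/ is the segment targeted by the rule; it sits immediately after /d͡ʒ/, so it assimilates completely and surfaces as [d͡ʒ].

[dezod͡ʒd͡ʒɔ]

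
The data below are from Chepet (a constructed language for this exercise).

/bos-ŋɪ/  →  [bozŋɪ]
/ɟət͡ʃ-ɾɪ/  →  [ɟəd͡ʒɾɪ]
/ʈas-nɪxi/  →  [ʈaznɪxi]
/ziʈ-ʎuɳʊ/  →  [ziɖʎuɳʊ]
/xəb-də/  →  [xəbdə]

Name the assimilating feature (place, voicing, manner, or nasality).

Underlying /s/ is realised as [z] next to /ŋ/; /ŋ/ itself does not change.
The change voiceless → voiced matches the voicing of the following /ŋ/, identifying this as voicing assimilation.
The same holds elsewhere in the data: /t͡ʃ/ → [d͡ʒ] before /ɾ/ (voiceless → voiced, matching voiced); /s/ → [z] before /n/ (voiceless → voiced, matching voiced); /ʈ/ → [ɖ] before /ʎ/ (voiceless → voiced, matching voiced) — only voicing changes, and always toward the following segment.
No alternation appears in [xəbdə]: there the adjacent consonants already agree in voicing (/b/ and /d/ are both voiced), so this form is consistent with the same rule.

voicing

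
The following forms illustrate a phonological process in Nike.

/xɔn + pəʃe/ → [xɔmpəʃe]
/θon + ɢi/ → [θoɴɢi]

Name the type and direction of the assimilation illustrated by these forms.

The segment that alternates is /n/, which surfaces as [m] when adjacent to /p/.
/n/ is alveolar while /p/ is bilabial; the output [m] is bilabial, matching the trigger — so the feature that spreads is place.
Manner and voice are unchanged, so the assimilation is partial, not total.
The same holds elsewhere in the data: /n/ → [ɴ] before /ɢ/ (alveolar → uvular, matching uvular) — only place changes, and always toward the following segment.
The trigger is the following segment, so the direction is regressive (anticipatory).

regressive place assimilation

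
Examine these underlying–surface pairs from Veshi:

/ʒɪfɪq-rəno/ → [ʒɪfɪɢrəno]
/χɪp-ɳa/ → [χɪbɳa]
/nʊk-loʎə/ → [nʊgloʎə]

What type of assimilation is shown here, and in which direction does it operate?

Underlying /q/ is realised as [ɢ] next to /r/; /r/ itself does not change.
The change voiceless → voiced matches the voicing of the following /r/, identifying this as voicing assimilation.
Place and manner are unchanged, so the assimilation is partial, not total.
The same holds elsewhere in the data: /p/ → [b] before /ɳ/ (voiceless → voiced, matching voiced); /k/ → [g] before /l/ (voiceless → voiced, matching voiced) — only voicing changes, and always toward the following segment.
Since the segment that changes precedes the conditioning segment, the assimilation is regressive.

regressive voicing assimilation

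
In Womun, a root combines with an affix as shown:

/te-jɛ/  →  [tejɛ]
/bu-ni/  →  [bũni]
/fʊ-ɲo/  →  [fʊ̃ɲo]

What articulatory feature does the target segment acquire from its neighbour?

nasality

The vowel /u/ surfaces as nasalised [ũ] next to the following nasal /n/ — it has acquired the [+nasal] feature of its neighbour.
The other form shows the same pattern: /ʊ/ → [ʊ̃] before /ɲ/ — each time a vowel is nasalised next to a following nasal.
No change occurs in [tejɛ] because the vowel at the boundary is adjacent to an oral consonant, not a nasal (/e/ next to /j/).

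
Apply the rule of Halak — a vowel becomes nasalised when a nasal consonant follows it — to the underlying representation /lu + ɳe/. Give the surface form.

[lũɳe]

The vowel /u/ is adjacent to the following nasal /ɳ/, so it acquires [+nasal] and surfaces as [ũ].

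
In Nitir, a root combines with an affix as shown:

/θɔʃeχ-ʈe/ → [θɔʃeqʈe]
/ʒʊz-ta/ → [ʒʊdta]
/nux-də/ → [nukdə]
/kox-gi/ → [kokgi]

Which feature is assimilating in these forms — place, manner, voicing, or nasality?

manner

The segment that alternates is /χ/, which surfaces as [q] when adjacent to /ʈ/.
/χ/ is a fricative while /ʈ/ is a stop; the output [q] is a stop, matching the trigger — so the feature that spreads is manner.
The other alternating forms pattern the same way: /z/ → [d] before /t/ (fricative → stop, matching a stop); /x/ → [k] before /d/ (fricative → stop, matching a stop); /x/ → [k] before /g/ (fricative → stop, matching a stop) — only manner changes, and always toward the following segment.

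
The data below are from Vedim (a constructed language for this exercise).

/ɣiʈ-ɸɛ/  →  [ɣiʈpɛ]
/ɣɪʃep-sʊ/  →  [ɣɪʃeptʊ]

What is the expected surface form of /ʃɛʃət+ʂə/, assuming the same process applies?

[ʃɛʃətʈə]

The data show progressive manner assimilation: /ɸ/ → [p] after /ʈ/; /s/ → [t] after /p/. In each pair only manner changes, matching the preceding consonant, while place and voice stay constant.
The rule targets /ʂ/ (voiceless retroflex fricative), which sits after the trigger /t/ (stop).
A voiceless retroflex stop is [ʈ], so the surface segment is [ʈ].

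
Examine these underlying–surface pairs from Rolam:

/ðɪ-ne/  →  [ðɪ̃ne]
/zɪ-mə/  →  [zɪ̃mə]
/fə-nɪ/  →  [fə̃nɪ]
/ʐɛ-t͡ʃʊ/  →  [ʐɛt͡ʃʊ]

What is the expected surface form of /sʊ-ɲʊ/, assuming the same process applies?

[sʊ̃ɲʊ]

The data show regressive nasality assimilation (vowel nasalisation): /ɪ/ → [ɪ̃] before /n/; /ɪ/ → [ɪ̃] before /m/; /ə/ → [ə̃] before /n/ — a vowel is nasalised by an immediately following nasal consonant.
No change occurs in [ʐɛt͡ʃʊ] because the vowel at the boundary is adjacent to an oral consonant, not a nasal (/ɛ/ next to /t͡ʃ/).
The vowel /ʊ/ is adjacent to the following nasal /ɲ/, so it acquires [+nasal] and surfaces as [ʊ̃].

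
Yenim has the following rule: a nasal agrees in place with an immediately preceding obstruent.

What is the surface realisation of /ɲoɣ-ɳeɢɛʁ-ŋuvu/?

/ɳ/ is a voiced retroflex nasal. The preceding trigger /ɣ/ is velar, so /ɳ/ must become velar as well.
A voiced velar nasal is [ŋ], so the surface segment is [ŋ].
At the second juncture, /ŋ/ likewise becomes [ɴ] adjacent to /ʁ/.

[ɲoɣŋeɢɛʁɴuvu]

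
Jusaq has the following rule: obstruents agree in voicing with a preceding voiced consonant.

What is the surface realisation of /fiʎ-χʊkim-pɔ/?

/χ/ is a voiceless uvular fricative. The preceding trigger /ʎ/ is voiced, so /χ/ must become voiced as well.
The voiced uvular fricative is [ʁ], so /χ/ → [ʁ].
The same rule applies at the second boundary: /p/ → [b] next to /m/.

[fiʎʁʊkimbɔ]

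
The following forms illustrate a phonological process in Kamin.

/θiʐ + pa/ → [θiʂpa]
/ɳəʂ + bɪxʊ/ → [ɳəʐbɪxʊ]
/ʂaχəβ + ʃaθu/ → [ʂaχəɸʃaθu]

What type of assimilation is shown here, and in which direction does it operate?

Comparing underlying and surface forms, /ʐ/ → [ʂ] is the alternation; the neighbouring /p/ is constant.
The change voiced → voiceless matches the voicing of the following /p/, identifying this as voicing assimilation.
Place and manner are unchanged, so the assimilation is partial, not total.
The other alternating forms pattern the same way: /ʂ/ → [ʐ] before /b/ (voiceless → voiced, matching voiced); /β/ → [ɸ] before /ʃ/ (voiced → voiceless, matching voiceless) — only voicing changes, and always toward the following segment.
The trigger is the following segment, so the direction is regressive (anticipatory).

regressive voicing assimilation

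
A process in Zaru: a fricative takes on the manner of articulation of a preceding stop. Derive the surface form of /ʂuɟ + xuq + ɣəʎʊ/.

/x/ is a voiceless velar fricative. The preceding trigger /ɟ/ is a stop, so /x/ must become a stop as well.
A voiceless velar stop is [k], so the surface segment is [k].
At the second juncture, /ɣ/ likewise becomes [g] adjacent to /q/.

[ʂuɟkuqgəʎʊ]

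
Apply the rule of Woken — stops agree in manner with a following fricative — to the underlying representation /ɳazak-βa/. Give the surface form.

[ɳazaxβa]

The rule targets /k/ (voiceless velar stop), which sits before the trigger /β/ (fricative).
Changing only its manner to fricative gives [x] — the voiceless velar fricative.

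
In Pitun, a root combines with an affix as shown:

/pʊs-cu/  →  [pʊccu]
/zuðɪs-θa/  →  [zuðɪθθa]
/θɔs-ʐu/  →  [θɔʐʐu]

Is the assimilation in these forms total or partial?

Comparing underlying and surface forms, /s/ → [c] is the alternation; the neighbouring /c/ is constant.
The output [c] is identical to the trigger /c/ — every feature (place, manner, voicing) has been copied — so this is total assimilation.
The remaining alternations confirm this: /s/ → [θ] before /θ/; /s/ → [ʐ] before /ʐ/ — in each case the output is a copy of the following consonant.

total assimilation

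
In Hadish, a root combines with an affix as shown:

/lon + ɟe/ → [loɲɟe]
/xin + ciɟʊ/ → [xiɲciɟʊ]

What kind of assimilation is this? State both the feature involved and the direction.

Comparing underlying and surface forms, /n/ → [ɲ] is the alternation; the neighbouring /ɟ/ is constant.
The change alveolar → palatal matches the place of the following /ɟ/, identifying this as place assimilation.
Manner and voice are unchanged, so the assimilation is partial, not total.
The same holds elsewhere in the data: /n/ → [ɲ] before /c/ (alveolar → palatal, matching palatal) — only place changes, and always toward the following segment.
Since the segment that changes precedes the conditioning segment, the assimilation is regressive.

regressive place assimilation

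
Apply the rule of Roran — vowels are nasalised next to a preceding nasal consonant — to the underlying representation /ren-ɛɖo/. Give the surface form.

/ɛ/ sits next to the nasal /n/ and is therefore nasalised to [ɛ̃].

[renɛ̃ɖo]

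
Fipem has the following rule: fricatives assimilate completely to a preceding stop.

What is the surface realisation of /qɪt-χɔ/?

[qɪttɔ]

/χ/ is the segment targeted by the rule; it sits immediately after /t/, so it assimilates completely and surfaces as [t].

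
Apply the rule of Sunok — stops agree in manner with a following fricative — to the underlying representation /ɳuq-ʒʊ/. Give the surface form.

/q/ is a voiceless uvular stop. The following trigger /ʒ/ is a fricative, so /q/ must become a fricative as well.
A voiceless uvular fricative is [χ], so the surface segment is [χ].

[ɳuχʒʊ]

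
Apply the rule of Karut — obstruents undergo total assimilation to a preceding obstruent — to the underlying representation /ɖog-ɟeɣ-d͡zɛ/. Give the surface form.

/ɟ/ is the segment targeted by the rule; it sits immediately after /g/, so it assimilates completely and surfaces as [g].
The same rule applies at the second boundary: /d͡z/ → [ɣ] next to /ɣ/.

[ɖoggeɣɣɛ]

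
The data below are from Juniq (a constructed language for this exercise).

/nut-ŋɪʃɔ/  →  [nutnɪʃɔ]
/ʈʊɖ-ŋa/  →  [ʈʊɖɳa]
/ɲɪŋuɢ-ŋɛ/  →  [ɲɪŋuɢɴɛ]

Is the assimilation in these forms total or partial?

Underlying /ŋ/ is realised as [n] next to /t/; /t/ itself does not change.
/ŋ/ is velar while /t/ is alveolar; the output [n] is alveolar, matching the trigger — so the feature that spreads is place.
Manner and voice are unchanged, so the assimilation is partial, not total.
Checking the remaining alternations: /ŋ/ → [ɳ] after /ɖ/ (velar → retroflex, matching retroflex); /ŋ/ → [ɴ] after /ɢ/ (velar → uvular, matching uvular) — only place changes, and always toward the preceding segment.

partial assimilation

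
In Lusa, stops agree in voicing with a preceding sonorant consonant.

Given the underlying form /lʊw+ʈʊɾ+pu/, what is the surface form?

The rule targets /ʈ/ (voiceless retroflex stop), which sits after the trigger /w/ (voiced).
The voiced retroflex stop is [ɖ], so /ʈ/ → [ɖ].
The same rule applies at the second boundary: /p/ → [b] next to /ɾ/.

[lʊwɖʊɾbu]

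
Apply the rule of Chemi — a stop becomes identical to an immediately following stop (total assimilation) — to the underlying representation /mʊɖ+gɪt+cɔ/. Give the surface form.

[mʊggɪccɔ]

/ɖ/ is the segment targeted by the rule; it sits immediately before /g/, so it assimilates completely and surfaces as [g].
The same rule applies at the second boundary: /t/ → [c] next to /c/.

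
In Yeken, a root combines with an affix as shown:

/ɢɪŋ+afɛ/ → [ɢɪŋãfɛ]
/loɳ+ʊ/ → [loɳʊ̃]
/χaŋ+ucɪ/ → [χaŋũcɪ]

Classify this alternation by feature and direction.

progressive nasality assimilation (vowel nasalisation)

The vowel /a/ surfaces as nasalised [ã] next to the preceding nasal /ŋ/ — it has acquired the [+nasal] feature of its neighbour.
Likewise in the remaining data: /ʊ/ → [ʊ̃] after /ɳ/; /u/ → [ũ] after /ŋ/ — each time a vowel is nasalised next to a preceding nasal.
Because the conditioning nasal is to the left of the vowel that changes, the process is progressive (perseverative).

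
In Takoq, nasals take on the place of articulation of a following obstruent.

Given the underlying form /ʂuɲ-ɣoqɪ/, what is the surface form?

[ʂuŋɣoqɪ]

/ɲ/ is a voiced palatal nasal. The following trigger /ɣ/ is velar, so /ɲ/ must become velar as well.
Changing only its place to velar gives [ŋ] — the voiced velar nasal.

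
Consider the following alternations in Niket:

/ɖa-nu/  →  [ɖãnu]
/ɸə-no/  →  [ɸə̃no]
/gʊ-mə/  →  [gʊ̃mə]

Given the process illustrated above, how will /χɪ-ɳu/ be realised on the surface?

[χɪ̃ɳu]

The data show regressive nasality assimilation (vowel nasalisation): /a/ → [ã] before /n/; /ə/ → [ə̃] before /n/; /ʊ/ → [ʊ̃] before /m/ — a vowel is nasalised by an immediately following nasal consonant.
The vowel /ɪ/ is adjacent to the following nasal /ɳ/, so it acquires [+nasal] and surfaces as [ɪ̃].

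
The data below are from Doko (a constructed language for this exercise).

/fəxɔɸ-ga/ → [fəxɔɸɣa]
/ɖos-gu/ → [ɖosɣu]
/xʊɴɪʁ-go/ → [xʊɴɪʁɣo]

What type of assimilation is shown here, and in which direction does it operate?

progressive manner assimilation

Underlying /g/ is realised as [ɣ] next to /ɸ/; /ɸ/ itself does not change.
/g/ is a stop while /ɸ/ is a fricative; the output [ɣ] is a fricative, matching the trigger — so the feature that spreads is manner.
Place and voice are unchanged, so the assimilation is partial, not total.
Checking the remaining alternations: /g/ → [ɣ] after /s/ (stop → fricative, matching a fricative); /g/ → [ɣ] after /ʁ/ (stop → fricative, matching a fricative) — only manner changes, and always toward the preceding segment.
Since the segment that changes follows the conditioning segment, the assimilation is progressive.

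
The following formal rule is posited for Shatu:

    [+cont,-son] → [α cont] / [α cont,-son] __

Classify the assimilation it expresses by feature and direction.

The shared variable α links the value of [cont] on the target to that of the neighbouring obstruent. [cont] distinguishes stops from fricatives — a manner-of-articulation feature — so this is manner assimilation.
Since the environment is written before the underscore, the trigger precedes the target; the direction is progressive.

progressive manner assimilation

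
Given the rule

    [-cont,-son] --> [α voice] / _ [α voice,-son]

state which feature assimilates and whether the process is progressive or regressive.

regressive voicing assimilation

The shared variable α links the value of [voice] on the target to the same value on the neighbouring segment, so voicing is the feature that assimilates.
Since the environment is written after the underscore, the trigger follows the target; the direction is regressive.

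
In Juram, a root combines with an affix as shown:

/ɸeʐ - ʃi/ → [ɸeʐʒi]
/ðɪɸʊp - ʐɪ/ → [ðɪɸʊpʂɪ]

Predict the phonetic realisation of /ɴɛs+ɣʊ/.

[ɴɛsxʊ]

The data show progressive voicing assimilation: /ʃ/ → [ʒ] after /ʐ/; /ʐ/ → [ʂ] after /p/. In each pair only voicing changes, matching the preceding consonant, while place and manner stay constant.
The rule targets /ɣ/ (voiced velar fricative), which sits after the trigger /s/ (voiceless).
A voiceless velar fricative is [x], so the surface segment is [x].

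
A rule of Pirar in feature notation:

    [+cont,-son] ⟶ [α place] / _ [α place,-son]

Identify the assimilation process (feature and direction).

regressive place assimilation

The shared variable α links the value of the place features (abbreviated [place]) on the target to the same value on the neighbouring segment, so place is the feature that assimilates.
The conditioning segment sits to the right of the focus bar, meaning the trigger follows the segment that changes — regressive assimilation.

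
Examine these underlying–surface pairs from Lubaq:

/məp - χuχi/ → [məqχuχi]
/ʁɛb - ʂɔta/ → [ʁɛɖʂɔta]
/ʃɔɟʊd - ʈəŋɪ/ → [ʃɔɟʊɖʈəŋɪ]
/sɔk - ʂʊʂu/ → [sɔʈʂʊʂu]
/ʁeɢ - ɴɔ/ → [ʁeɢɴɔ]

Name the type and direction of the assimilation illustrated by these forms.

Comparing underlying and surface forms, /p/ → [q] is the alternation; the neighbouring /χ/ is constant.
/p/ is bilabial while /χ/ is uvular; the output [q] is uvular, matching the trigger — so the feature that spreads is place.
Manner and voice are unchanged, so the assimilation is partial, not total.
Checking the remaining alternations: /b/ → [ɖ] before /ʂ/ (bilabial → retroflex, matching retroflex); /d/ → [ɖ] before /ʈ/ (alveolar → retroflex, matching retroflex); /k/ → [ʈ] before /ʂ/ (velar → retroflex, matching retroflex) — only place changes, and always toward the following segment.
No alternation appears in [ʁeɢɴɔ]: there the adjacent consonants already agree in place (/ɢ/ and /ɴ/ are both uvular), so this form is consistent with the same rule.
Since the segment that changes precedes the conditioning segment, the assimilation is regressive.

regressive place assimilation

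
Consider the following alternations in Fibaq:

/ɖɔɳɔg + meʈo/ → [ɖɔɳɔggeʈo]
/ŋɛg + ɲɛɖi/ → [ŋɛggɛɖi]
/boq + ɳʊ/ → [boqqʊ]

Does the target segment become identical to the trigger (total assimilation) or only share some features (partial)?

total assimilation

Comparing underlying and surface forms, /m/ → [g] is the alternation; the neighbouring /g/ is constant.
The output [g] is identical to the trigger /g/ — every feature (place, manner, voicing) has been copied — so this is total assimilation.
The remaining alternations confirm this: /ɲ/ → [g] after /g/; /ɳ/ → [q] after /q/ — in each case the output is a copy of the preceding consonant.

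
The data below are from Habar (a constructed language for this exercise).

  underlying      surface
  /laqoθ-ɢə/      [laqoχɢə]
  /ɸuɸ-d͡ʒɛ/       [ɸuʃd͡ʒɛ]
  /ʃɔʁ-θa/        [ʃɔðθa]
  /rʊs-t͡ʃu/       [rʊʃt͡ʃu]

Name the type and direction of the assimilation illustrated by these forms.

regressive place assimilation

Underlying /θ/ is realised as [χ] next to /ɢ/; /ɢ/ itself does not change.
/θ/ is dental while /ɢ/ is uvular; the output [χ] is uvular, matching the trigger — so the feature that spreads is place.
Manner and voice are unchanged, so the assimilation is partial, not total.
Checking the remaining alternations: /ɸ/ → [ʃ] before /d͡ʒ/ (bilabial → postalveolar, matching postalveolar); /ʁ/ → [ð] before /θ/ (uvular → dental, matching dental); /s/ → [ʃ] before /t͡ʃ/ (alveolar → postalveolar, matching postalveolar) — only place changes, and always toward the following segment.
The trigger is the following segment, so the direction is regressive (anticipatory).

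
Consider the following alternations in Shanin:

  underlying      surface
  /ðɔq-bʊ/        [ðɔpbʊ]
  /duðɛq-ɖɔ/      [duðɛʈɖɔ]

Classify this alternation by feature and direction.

regressive place assimilation

Comparing underlying and surface forms, /q/ → [p] is the alternation; the neighbouring /b/ is constant.
The change uvular → bilabial matches the place of the following /b/, identifying this as place assimilation.
Manner and voice are unchanged, so the assimilation is partial, not total.
The other alternating form patterns the same way: /q/ → [ʈ] before /ɖ/ (uvular → retroflex, matching retroflex) — only place changes, and always toward the following segment.
Since the segment that changes precedes the conditioning segment, the assimilation is regressive.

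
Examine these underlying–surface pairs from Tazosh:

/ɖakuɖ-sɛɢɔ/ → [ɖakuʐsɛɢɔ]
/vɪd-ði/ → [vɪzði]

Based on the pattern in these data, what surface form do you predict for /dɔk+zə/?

The data show regressive manner assimilation: /ɖ/ → [ʐ] before /s/; /d/ → [z] before /ð/. In each pair only manner changes, matching the following consonant, while place and voice stay constant.
The rule targets /k/ (voiceless velar stop), which sits before the trigger /z/ (fricative).
The voiceless velar fricative is [x], so /k/ → [x].

[dɔxzə]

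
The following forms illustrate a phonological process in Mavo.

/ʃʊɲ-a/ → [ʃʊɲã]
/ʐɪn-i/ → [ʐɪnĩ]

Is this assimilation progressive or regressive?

progressive

The vowel /a/ surfaces as nasalised [ã] next to the preceding nasal /ɲ/ — it has acquired the [+nasal] feature of its neighbour.
Likewise in the remaining data: /i/ → [ĩ] after /n/ — each time a vowel is nasalised next to a preceding nasal.
Because the conditioning nasal is to the left of the vowel that changes, the process is progressive (perseverative).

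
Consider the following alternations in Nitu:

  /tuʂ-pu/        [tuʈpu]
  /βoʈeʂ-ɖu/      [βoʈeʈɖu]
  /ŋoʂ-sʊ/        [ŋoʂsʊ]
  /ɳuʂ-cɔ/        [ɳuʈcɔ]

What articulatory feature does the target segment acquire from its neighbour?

The segment that alternates is /ʂ/, which surfaces as [ʈ] when adjacent to /p/.
/ʂ/ is a fricative while /p/ is a stop; the output [ʈ] is a stop, matching the trigger — so the feature that spreads is manner.
The same holds elsewhere in the data: /ʂ/ → [ʈ] before /ɖ/ (fricative → stop, matching a stop); /ʂ/ → [ʈ] before /c/ (fricative → stop, matching a stop) — only manner changes, and always toward the following segment.
No alternation appears in [ŋoʂsʊ]: there the adjacent consonants already agree in manner (/ʂ/ and /s/ are both fricatives), so this form is consistent with the same rule.

manner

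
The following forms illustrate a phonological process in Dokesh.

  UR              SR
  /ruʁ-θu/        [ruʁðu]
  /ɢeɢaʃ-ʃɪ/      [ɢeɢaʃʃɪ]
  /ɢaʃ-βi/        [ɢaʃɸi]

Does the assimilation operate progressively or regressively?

progressive

Comparing underlying and surface forms, /θ/ → [ð] is the alternation; the neighbouring /ʁ/ is constant.
The change voiceless → voiced matches the voicing of the preceding /ʁ/, identifying this as voicing assimilation.
The other alternating form patterns the same way: /β/ → [ɸ] after /ʃ/ (voiced → voiceless, matching voiceless) — only voicing changes, and always toward the preceding segment.
No alternation appears in [ɢeɢaʃʃɪ]: there the adjacent consonants already agree in voicing (/ʃ/ and /ʃ/ are both voiceless), so this form is consistent with the same rule.
Since the segment that changes follows the conditioning segment, the assimilation is progressive.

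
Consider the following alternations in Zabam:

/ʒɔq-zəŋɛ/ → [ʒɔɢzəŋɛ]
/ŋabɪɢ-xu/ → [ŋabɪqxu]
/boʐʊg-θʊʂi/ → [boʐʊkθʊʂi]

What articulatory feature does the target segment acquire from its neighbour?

voicing

Underlying /q/ is realised as [ɢ] next to /z/; /z/ itself does not change.
/q/ is voiceless while /z/ is voiced; the output [ɢ] is voiced, matching the trigger — so the feature that spreads is voicing.
The other alternating forms pattern the same way: /ɢ/ → [q] before /x/ (voiced → voiceless, matching voiceless); /g/ → [k] before /θ/ (voiced → voiceless, matching voiceless) — only voicing changes, and always toward the following segment.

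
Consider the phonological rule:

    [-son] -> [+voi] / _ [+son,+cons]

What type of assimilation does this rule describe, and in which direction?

regressive voicing assimilation

The structural change is [+voi], and the conditioning segment [+son,+cons] (a sonorant consonant) is itself voiced, so the target comes to share the voicing of its neighbour — voicing assimilation.
The conditioning segment sits to the right of the focus bar, meaning the trigger follows the segment that changes — regressive assimilation.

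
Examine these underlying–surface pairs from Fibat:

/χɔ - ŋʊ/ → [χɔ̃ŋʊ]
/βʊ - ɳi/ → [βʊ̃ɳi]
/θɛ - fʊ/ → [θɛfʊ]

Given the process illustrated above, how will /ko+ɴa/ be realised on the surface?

The data show regressive nasality assimilation (vowel nasalisation): /ɔ/ → [ɔ̃] before /ŋ/; /ʊ/ → [ʊ̃] before /ɳ/ — a vowel is nasalised by an immediately following nasal consonant.
No change occurs in [θɛfʊ] because the vowel at the boundary is adjacent to an oral consonant, not a nasal (/ɛ/ next to /f/).
/o/ sits next to the nasal /ɴ/ and is therefore nasalised to [õ].

[kõɴa]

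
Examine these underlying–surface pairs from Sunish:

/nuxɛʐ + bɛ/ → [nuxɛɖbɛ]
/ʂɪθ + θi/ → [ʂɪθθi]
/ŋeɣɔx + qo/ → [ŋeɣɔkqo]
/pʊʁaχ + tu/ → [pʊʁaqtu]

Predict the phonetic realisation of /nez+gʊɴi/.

[nedgʊɴi]

The data show regressive manner assimilation: /ʐ/ → [ɖ] before /b/; /x/ → [k] before /q/; /χ/ → [q] before /t/. In each pair only manner changes, matching the following consonant, while place and voice stay constant.
No alternation appears in [ʂɪθθi]: there the adjacent consonants already agree in manner (/θ/ and /θ/ are both fricatives), so this form is consistent with the same rule.
/z/ is a voiced alveolar fricative. The following trigger /g/ is a stop, so /z/ must become a stop as well.
A voiced alveolar stop is [d], so the surface segment is [d].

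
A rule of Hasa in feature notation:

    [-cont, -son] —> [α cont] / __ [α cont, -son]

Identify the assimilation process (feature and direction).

The shared variable α links the value of [cont] on the target to that of the neighbouring obstruent. [cont] distinguishes stops from fricatives — a manner-of-articulation feature — so this is manner assimilation.
The conditioning segment sits to the right of the focus bar, meaning the trigger follows the segment that changes — regressive assimilation.

regressive manner assimilation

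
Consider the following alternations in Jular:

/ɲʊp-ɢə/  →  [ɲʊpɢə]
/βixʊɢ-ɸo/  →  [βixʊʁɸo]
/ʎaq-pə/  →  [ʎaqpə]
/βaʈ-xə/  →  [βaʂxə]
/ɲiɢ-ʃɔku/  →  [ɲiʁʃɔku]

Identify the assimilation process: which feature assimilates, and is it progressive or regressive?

Comparing underlying and surface forms, /ɢ/ → [ʁ] is the alternation; the neighbouring /ɸ/ is constant.
/ɢ/ is a stop while /ɸ/ is a fricative; the output [ʁ] is a fricative, matching the trigger — so the feature that spreads is manner.
Place and voice are unchanged, so the assimilation is partial, not total.
Checking the remaining alternations: /ʈ/ → [ʂ] before /x/ (stop → fricative, matching a fricative); /ɢ/ → [ʁ] before /ʃ/ (stop → fricative, matching a fricative) — only manner changes, and always toward the following segment.
Nothing changes in [ɲʊpɢə], [ʎaqpə]: there the adjacent consonants already agree in manner (/p/ and /ɢ/ are both stops; /q/ and /p/ are both stops), so these forms are consistent with the same rule.
The trigger is the following segment, so the direction is regressive (anticipatory).

regressive manner assimilation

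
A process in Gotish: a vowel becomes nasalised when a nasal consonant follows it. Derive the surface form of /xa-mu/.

/a/ sits next to the nasal /m/ and is therefore nasalised to [ã].

[xãmu]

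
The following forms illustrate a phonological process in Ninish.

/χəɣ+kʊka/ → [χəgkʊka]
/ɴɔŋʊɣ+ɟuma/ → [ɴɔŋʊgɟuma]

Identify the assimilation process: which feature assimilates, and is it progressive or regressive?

The segment that alternates is /ɣ/, which surfaces as [g] when adjacent to /k/.
The change fricative → stop matches the manner of the following /k/, identifying this as manner assimilation.
Place and voice are unchanged, so the assimilation is partial, not total.
Checking the remaining alternation: /ɣ/ → [g] before /ɟ/ (fricative → stop, matching a stop) — only manner changes, and always toward the following segment.
Since the segment that changes precedes the conditioning segment, the assimilation is regressive.

regressive manner assimilation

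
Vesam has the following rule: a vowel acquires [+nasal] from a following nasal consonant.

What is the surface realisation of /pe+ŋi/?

/e/ sits next to the nasal /ŋ/ and is therefore nasalised to [ẽ].

[pẽŋi]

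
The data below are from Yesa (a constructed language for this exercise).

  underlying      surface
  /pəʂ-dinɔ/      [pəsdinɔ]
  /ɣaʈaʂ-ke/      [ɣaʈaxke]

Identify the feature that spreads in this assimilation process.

The segment that alternates is /ʂ/, which surfaces as [s] when adjacent to /d/.
The change retroflex → alveolar matches the place of the following /d/, identifying this as place assimilation.
The same holds elsewhere in the data: /ʂ/ → [x] before /k/ (retroflex → velar, matching velar) — only place changes, and always toward the following segment.

place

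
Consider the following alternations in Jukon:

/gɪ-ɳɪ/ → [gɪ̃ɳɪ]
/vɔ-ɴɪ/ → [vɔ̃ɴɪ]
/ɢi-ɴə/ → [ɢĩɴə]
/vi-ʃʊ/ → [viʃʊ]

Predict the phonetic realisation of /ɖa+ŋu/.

The data show regressive nasality assimilation (vowel nasalisation): /ɪ/ → [ɪ̃] before /ɳ/; /ɔ/ → [ɔ̃] before /ɴ/; /i/ → [ĩ] before /ɴ/ — a vowel is nasalised by an immediately following nasal consonant.
No change occurs in [viʃʊ] because the vowel at the boundary is adjacent to an oral consonant, not a nasal (/i/ next to /ʃ/).
The vowel /a/ is adjacent to the following nasal /ŋ/, so it acquires [+nasal] and surfaces as [ã].

[ɖãŋu]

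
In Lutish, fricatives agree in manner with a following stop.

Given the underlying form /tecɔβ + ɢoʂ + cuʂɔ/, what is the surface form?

/β/ is a voiced bilabial fricative. The following trigger /ɢ/ is a stop, so /β/ must become a stop as well.
The voiced bilabial stop is [b], so /β/ → [b].
The same rule applies at the second boundary: /ʂ/ → [ʈ] next to /c/.

[tecɔbɢoʈcuʂɔ]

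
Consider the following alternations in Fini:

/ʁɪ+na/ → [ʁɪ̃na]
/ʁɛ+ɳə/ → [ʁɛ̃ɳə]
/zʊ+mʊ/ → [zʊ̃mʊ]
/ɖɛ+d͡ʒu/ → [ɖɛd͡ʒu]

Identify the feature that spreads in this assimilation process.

nasality

The vowel /ɪ/ surfaces as nasalised [ɪ̃] next to the following nasal /n/ — it has acquired the [+nasal] feature of its neighbour.
Likewise in the remaining data: /ɛ/ → [ɛ̃] before /ɳ/; /ʊ/ → [ʊ̃] before /m/ — each time a vowel is nasalised next to a following nasal.
No change occurs in [ɖɛd͡ʒu] because the vowel at the boundary is adjacent to an oral consonant, not a nasal (/ɛ/ next to /d͡ʒ/).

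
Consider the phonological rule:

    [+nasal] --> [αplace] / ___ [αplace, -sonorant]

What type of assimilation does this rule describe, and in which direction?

The rule copies the place features (abbreviated [place]) from the environment onto the target, so the assimilating feature is place.
The conditioning segment sits to the right of the focus bar, meaning the trigger follows the segment that changes — regressive assimilation.

regressive place assimilation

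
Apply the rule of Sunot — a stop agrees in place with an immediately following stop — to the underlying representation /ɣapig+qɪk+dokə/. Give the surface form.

The rule targets /g/ (voiced velar stop), which sits before the trigger /q/ (uvular).
The voiced uvular stop is [ɢ], so /g/ → [ɢ].
The same rule applies at the second boundary: /k/ → [t] next to /d/.

[ɣapiɢqɪtdokə]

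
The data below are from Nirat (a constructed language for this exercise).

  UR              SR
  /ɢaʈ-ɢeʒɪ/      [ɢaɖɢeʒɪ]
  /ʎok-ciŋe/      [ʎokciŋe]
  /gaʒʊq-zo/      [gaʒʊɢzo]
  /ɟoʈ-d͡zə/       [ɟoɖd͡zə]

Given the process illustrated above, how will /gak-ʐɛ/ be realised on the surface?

The data show regressive voicing assimilation: /ʈ/ → [ɖ] before /ɢ/; /q/ → [ɢ] before /z/; /ʈ/ → [ɖ] before /d͡z/. In each pair only voicing changes, matching the following consonant, while place and manner stay constant.
Nothing changes in [ʎokciŋe]: there the adjacent consonants already agree in voicing (/k/ and /c/ are both voiceless), so this form is consistent with the same rule.
/k/ is a voiceless velar stop. The following trigger /ʐ/ is voiced, so /k/ must become voiced as well.
A voiced velar stop is [g], so the surface segment is [g].

[gagʐɛ]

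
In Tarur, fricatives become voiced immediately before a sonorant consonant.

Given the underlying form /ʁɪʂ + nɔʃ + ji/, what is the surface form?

[ʁɪʐnɔʒji]

The rule targets /ʂ/ (voiceless retroflex fricative), which sits before the trigger /n/ (voiced).
The voiced retroflex fricative is [ʐ], so /ʂ/ → [ʐ].
The same rule applies at the second boundary: /ʃ/ → [ʒ] next to /j/.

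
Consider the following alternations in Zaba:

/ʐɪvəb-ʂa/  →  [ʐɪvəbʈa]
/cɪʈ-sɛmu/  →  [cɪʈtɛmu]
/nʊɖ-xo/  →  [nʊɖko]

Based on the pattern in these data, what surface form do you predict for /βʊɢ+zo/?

[βʊɢdo]

The data show progressive manner assimilation: /ʂ/ → [ʈ] after /b/; /s/ → [t] after /ʈ/; /x/ → [k] after /ɖ/. In each pair only manner changes, matching the preceding consonant, while place and voice stay constant.
The rule targets /z/ (voiced alveolar fricative), which sits after the trigger /ɢ/ (stop).
A voiced alveolar stop is [d], so the surface segment is [d].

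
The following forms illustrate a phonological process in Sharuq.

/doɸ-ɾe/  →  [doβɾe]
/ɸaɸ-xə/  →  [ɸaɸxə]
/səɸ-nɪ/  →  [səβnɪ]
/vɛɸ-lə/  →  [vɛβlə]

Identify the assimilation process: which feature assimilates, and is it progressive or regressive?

Comparing underlying and surface forms, /ɸ/ → [β] is the alternation; the neighbouring /ɾ/ is constant.
The change voiceless → voiced matches the voicing of the following /ɾ/, identifying this as voicing assimilation.
Place and manner are unchanged, so the assimilation is partial, not total.
The other alternating forms pattern the same way: /ɸ/ → [β] before /n/ (voiceless → voiced, matching voiced); /ɸ/ → [β] before /l/ (voiceless → voiced, matching voiced) — only voicing changes, and always toward the following segment.
Nothing changes in [ɸaɸxə]: there the adjacent consonants already agree in voicing (/ɸ/ and /x/ are both voiceless), so this form is consistent with the same rule.
The trigger is the following segment, so the direction is regressive (anticipatory).

regressive voicing assimilation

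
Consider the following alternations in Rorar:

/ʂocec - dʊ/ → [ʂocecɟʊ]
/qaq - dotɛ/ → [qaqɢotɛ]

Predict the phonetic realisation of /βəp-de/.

The data show progressive place assimilation: /d/ → [ɟ] after /c/; /d/ → [ɢ] after /q/. In each pair only place changes, matching the preceding consonant, while manner and voice stay constant.
/d/ is a voiced alveolar stop. The preceding trigger /p/ is bilabial, so /d/ must become bilabial as well.
The voiced bilabial stop is [b], so /d/ → [b].

[βəpbe]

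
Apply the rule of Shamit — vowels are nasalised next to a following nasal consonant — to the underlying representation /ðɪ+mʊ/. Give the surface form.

The vowel /ɪ/ is adjacent to the following nasal /m/, so it acquires [+nasal] and surfaces as [ɪ̃].

[ðɪ̃mʊ]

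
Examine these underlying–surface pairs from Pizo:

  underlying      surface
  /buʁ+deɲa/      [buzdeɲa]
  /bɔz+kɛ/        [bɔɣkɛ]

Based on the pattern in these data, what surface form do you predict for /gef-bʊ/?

[geɸbʊ]

The data show regressive place assimilation: /ʁ/ → [z] before /d/; /z/ → [ɣ] before /k/. In each pair only place changes, matching the following consonant, while manner and voice stay constant.
The rule targets /f/ (voiceless labiodental fricative), which sits before the trigger /b/ (bilabial).
The voiceless bilabial fricative is [ɸ], so /f/ → [ɸ].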